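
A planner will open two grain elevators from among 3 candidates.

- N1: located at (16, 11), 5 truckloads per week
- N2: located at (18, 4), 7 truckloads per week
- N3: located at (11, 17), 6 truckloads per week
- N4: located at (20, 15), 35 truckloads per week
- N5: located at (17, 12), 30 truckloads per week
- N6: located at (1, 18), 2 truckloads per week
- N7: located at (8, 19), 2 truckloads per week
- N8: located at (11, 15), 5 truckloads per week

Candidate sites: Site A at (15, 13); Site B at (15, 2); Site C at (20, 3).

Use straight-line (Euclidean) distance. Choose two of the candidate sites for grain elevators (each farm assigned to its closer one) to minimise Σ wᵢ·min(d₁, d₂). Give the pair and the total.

{Site A, Site C}, total 386.9

Evaluate every pair (each demand assigned to the nearer of the two):
  {Site A, Site C}: total = 386.9
  {Site A, Site B}: total = 396.5
  {Site B, Site C}: total = 1005.4
Best pair: {Site A, Site C} with total 386.9.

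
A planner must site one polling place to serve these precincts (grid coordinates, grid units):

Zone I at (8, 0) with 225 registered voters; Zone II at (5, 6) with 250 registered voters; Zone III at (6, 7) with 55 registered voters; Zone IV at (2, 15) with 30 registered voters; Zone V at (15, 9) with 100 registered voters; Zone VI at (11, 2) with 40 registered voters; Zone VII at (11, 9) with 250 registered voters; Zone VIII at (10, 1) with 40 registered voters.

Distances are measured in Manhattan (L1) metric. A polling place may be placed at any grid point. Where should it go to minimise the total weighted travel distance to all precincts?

(8, 6)

Manhattan distance separates: Σwᵢ(|x−xᵢ|+|y−yᵢ|) = Σwᵢ|x−xᵢ| + Σwᵢ|y−yᵢ|, so x and y are optimised independently as 1-D weighted medians.
Total weight W = 990; half = 495.
x-coordinate, sorted with cumulative weight:
  x=2 (Zone IV, w=30) cum 30
  x=5 (Zone II, w=250) cum 280
  x=6 (Zone III, w=55) cum 335
  x=8 (Zone I, w=225) cum 560  ← median
  x=10 (Zone VIII, w=40) cum 600
  x=11 (Zone VI, w=40) cum 640
  x=11 (Zone VII, w=250) cum 890
  x=15 (Zone V, w=100) cum 990
⇒ x* = 8
y-coordinate, sorted with cumulative weight:
  y=0 (Zone I, w=225) cum 225
  y=1 (Zone VIII, w=40) cum 265
  y=2 (Zone VI, w=40) cum 305
  y=6 (Zone II, w=250) cum 555  ← median
  y=7 (Zone III, w=55) cum 610
  y=9 (Zone V, w=100) cum 710
  y=9 (Zone VII, w=250) cum 960
  y=15 (Zone IV, w=30) cum 990
⇒ y* = 6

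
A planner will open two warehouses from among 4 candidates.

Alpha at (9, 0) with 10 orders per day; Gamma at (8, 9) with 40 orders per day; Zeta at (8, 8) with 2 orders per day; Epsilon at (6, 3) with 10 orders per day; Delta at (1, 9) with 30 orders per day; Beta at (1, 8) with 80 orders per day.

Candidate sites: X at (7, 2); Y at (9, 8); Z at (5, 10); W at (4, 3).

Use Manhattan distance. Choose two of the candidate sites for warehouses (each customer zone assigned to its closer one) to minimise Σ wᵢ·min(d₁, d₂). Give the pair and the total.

Evaluate every pair (each demand assigned to the nearer of the two):
  {X, Z}: total = 860
  {Y, Z}: total = 872
  {Z, W}: total = 900
  {X, Y}: total = 1052
  {Y, W}: total = 1092
  {X, W}: total = 1304
Best pair: {X, Z} with total 860.

{X, Z}, total 860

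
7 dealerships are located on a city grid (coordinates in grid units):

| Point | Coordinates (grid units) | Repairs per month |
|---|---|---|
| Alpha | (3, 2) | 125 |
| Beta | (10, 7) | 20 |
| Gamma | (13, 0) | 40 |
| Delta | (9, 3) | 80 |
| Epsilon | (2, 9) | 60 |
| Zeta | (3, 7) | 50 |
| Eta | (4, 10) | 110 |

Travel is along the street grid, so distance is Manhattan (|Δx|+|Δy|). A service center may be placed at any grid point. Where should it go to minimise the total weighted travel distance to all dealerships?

(4, 3)

Manhattan distance separates: Σwᵢ(|x−xᵢ|+|y−yᵢ|) = Σwᵢ|x−xᵢ| + Σwᵢ|y−yᵢ|, so x and y are optimised independently as 1-D weighted medians.
Total weight W = 485; half = 242.5.
x-coordinate, sorted with cumulative weight:
  x=2 (Epsilon, w=60) cum 60
  x=3 (Alpha, w=125) cum 185
  x=3 (Zeta, w=50) cum 235
  x=4 (Eta, w=110) cum 345  ← median
  x=9 (Delta, w=80) cum 425
  x=10 (Beta, w=20) cum 445
  x=13 (Gamma, w=40) cum 485
⇒ x* = 4
y-coordinate, sorted with cumulative weight:
  y=0 (Gamma, w=40) cum 40
  y=2 (Alpha, w=125) cum 165
  y=3 (Delta, w=80) cum 245  ← median
  y=7 (Beta, w=20) cum 265
  y=7 (Zeta, w=50) cum 315
  y=9 (Epsilon, w=60) cum 375
  y=10 (Eta, w=110) cum 485
⇒ y* = 3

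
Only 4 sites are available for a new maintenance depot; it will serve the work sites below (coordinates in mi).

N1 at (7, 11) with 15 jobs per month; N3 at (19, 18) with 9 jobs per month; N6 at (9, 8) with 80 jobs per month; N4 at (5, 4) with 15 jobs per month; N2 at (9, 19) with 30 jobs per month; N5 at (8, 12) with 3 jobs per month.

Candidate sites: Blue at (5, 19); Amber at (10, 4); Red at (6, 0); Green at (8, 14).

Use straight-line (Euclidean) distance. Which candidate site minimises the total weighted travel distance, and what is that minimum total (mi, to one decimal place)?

Total weighted distance at each candidate:
  Blue (5, 19): total = 1554.2
  Amber (10, 4): total = 1144.6
  Red (6, 0): total = 1724.4
  Green (8, 14): total = 955.0
Minimum is at Green with total 955.0 mi.

Green, total 955.0 mi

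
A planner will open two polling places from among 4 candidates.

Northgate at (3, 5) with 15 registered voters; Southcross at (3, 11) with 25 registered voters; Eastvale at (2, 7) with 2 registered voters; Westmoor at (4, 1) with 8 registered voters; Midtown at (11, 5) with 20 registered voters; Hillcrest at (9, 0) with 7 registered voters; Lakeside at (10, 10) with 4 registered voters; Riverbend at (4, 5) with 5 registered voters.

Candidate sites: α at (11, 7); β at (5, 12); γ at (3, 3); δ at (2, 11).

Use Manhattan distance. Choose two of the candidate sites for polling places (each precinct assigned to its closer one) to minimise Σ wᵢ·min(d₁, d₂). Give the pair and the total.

{α, δ}, total 393

Evaluate every pair (each demand assigned to the nearer of the two):
  {α, δ}: total = 393
  {α, γ}: total = 398
  {γ, δ}: total = 401
  {β, γ}: total = 445
  {α, β}: total = 481
  {β, δ}: total = 674
Best pair: {α, δ} with total 393.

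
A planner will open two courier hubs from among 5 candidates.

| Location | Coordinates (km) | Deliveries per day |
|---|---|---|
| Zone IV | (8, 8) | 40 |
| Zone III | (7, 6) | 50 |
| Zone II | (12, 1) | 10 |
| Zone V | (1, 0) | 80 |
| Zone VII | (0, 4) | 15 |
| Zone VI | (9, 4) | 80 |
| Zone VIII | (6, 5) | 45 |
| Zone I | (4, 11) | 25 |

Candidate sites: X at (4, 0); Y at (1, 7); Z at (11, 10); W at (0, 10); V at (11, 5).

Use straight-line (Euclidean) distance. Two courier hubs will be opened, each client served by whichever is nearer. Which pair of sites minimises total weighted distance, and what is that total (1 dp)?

{X, V}, total 1376.3

Evaluate every pair (each demand assigned to the nearer of the two):
  {X, V}: total = 1376.3
  {Y, V}: total = 1553.4
  {X, Z}: total = 1757.6
  {W, V}: total = 1818.0
  {X, Y}: total = 1834.6
  {X, W}: total = 1928.4
  {Y, Z}: total = 1998.3
  {Z, V}: total = 2032.4
  {Z, W}: total = 2338.8
  {Y, W}: total = 2348.6
Best pair: {X, V} with total 1376.3.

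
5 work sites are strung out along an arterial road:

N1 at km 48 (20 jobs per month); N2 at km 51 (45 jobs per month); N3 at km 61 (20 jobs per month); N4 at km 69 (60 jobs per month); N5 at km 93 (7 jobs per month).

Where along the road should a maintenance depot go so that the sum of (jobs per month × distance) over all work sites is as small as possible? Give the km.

x = 61

For a sum of weighted absolute distances on a line, the optimum is the weighted median (not the mean). Total weight W = 152; half-weight = 76.
Sort by position and accumulate weight:
  km 48 (N1, w=20) → cum 20
  km 51 (N2, w=45) → cum 65
  km 61 (N3, w=20) → cum 85  ≥ 76 → median here
  km 69 (N4, w=60) → cum 145
  km 93 (N5, w=7) → cum 152
Optimal location: km 61.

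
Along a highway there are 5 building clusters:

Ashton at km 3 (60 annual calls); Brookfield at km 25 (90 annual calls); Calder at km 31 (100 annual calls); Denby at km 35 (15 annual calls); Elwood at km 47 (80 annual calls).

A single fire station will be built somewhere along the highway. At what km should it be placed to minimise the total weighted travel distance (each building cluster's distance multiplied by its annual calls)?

For a sum of weighted absolute distances on a line, the optimum is the weighted median (not the mean). Total weight W = 345; half-weight = 172.5.
Sort by position and accumulate weight:
  km 3 (Ashton, w=60) → cum 60
  km 25 (Brookfield, w=90) → cum 150
  km 31 (Calder, w=100) → cum 250  ≥ 172.5 → median here
  km 35 (Denby, w=15) → cum 265
  km 47 (Elwood, w=80) → cum 345
Optimal location: km 31.

x = 31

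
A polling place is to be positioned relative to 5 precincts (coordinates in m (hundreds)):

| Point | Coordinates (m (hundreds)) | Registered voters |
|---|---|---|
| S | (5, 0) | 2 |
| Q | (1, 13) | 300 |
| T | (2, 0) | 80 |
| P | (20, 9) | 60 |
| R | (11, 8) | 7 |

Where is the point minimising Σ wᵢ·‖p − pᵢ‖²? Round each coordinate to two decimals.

(3.89, 10.01)

The minimiser of Σwᵢ‖p−pᵢ‖² is the weighted centroid p* = (Σwᵢpᵢ)/(Σwᵢ).
Σwᵢ = 449.
Σwᵢxᵢ = 2·5 + 300·1 + 80·2 + 60·20 + 7·11 = 1747.
Σwᵢyᵢ = 2·0 + 300·13 + 80·0 + 60·9 + 7·8 = 4496.
x* = 1747/449 = 3.89, y* = 4496/449 = 10.01.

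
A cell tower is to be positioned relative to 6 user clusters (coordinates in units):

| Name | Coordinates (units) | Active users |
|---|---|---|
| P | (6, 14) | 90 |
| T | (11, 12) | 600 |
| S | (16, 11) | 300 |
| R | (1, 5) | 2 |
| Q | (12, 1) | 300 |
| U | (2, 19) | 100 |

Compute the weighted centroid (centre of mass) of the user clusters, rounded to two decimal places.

(11.31, 10.04)

The minimiser of Σwᵢ‖p−pᵢ‖² is the weighted centroid p* = (Σwᵢpᵢ)/(Σwᵢ).
Σwᵢ = 1392.
Σwᵢxᵢ = 90·6 + 600·11 + 300·16 + 2·1 + 300·12 + 100·2 = 15742.
Σwᵢyᵢ = 90·14 + 600·12 + 300·11 + 2·5 + 300·1 + 100·19 = 13970.
x* = 15742/1392 = 11.31, y* = 13970/1392 = 10.04.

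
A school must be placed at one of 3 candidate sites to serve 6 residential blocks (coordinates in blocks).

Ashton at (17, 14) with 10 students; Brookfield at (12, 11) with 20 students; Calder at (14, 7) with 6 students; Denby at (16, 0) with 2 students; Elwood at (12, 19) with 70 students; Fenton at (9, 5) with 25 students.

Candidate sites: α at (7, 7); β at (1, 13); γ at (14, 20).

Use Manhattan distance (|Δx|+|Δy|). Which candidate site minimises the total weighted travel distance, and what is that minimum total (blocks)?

γ, total 1142 blocks

Total weighted distance at each candidate:
  α (7, 7): total = 1714
  β (1, 13): total = 2190
  γ (14, 20): total = 1142
Minimum is at γ with total 1142 blocks.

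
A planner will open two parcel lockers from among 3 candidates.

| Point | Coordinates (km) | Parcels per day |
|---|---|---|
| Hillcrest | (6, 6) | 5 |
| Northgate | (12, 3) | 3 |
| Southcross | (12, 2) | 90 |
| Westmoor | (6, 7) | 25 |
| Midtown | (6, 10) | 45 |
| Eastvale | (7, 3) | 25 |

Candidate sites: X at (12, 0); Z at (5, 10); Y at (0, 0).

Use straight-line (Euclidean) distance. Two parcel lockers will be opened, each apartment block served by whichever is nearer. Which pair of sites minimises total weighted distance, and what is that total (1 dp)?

Evaluate every pair (each demand assigned to the nearer of the two):
  {X, Z}: total = 479.4
  {X, Y}: total = 1132.5
  {Z, Y}: total = 1313.1
Best pair: {X, Z} with total 479.4.

{X, Z}, total 479.4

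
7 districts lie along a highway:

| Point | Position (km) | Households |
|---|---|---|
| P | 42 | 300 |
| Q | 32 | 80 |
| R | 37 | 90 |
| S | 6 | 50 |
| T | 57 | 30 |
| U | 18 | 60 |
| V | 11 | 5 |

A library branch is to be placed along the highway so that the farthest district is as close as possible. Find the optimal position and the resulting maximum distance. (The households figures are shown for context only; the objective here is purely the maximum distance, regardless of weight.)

location 31.5, max distance 25.5

The 1-center on a line is the midpoint of the two extreme points: leftmost at 6, rightmost at 57.
Optimal location = (6 + 57)/2 = 31.5; maximum distance = (57 − 6)/2 = 25.5.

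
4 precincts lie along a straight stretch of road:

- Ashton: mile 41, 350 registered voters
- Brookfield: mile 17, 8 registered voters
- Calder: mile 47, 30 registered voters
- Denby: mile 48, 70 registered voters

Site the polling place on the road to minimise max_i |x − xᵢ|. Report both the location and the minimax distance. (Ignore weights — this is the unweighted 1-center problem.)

The 1-center on a line is the midpoint of the two extreme points: leftmost at 17, rightmost at 48.
Optimal location = (17 + 48)/2 = 32.5; maximum distance = (48 − 17)/2 = 15.5.

location 32.5, max distance 15.5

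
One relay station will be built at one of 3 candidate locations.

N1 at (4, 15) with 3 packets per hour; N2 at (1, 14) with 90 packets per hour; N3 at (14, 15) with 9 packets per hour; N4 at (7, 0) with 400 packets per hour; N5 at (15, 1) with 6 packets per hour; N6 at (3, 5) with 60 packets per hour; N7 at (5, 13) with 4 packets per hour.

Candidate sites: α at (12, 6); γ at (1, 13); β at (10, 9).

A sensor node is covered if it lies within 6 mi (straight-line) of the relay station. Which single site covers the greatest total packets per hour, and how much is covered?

γ, covering 97

Coverage radius r = 6 mi; a point is covered iff (Δx)²+(Δy)² ≤ 6² = 36.
  α (12, 6): covers {N5} → 6
  γ (1, 13): covers {N1, N2, N7} → 97
  β (10, 9): covers {none} → 0
Maximum coverage at γ: 97 packets per hour.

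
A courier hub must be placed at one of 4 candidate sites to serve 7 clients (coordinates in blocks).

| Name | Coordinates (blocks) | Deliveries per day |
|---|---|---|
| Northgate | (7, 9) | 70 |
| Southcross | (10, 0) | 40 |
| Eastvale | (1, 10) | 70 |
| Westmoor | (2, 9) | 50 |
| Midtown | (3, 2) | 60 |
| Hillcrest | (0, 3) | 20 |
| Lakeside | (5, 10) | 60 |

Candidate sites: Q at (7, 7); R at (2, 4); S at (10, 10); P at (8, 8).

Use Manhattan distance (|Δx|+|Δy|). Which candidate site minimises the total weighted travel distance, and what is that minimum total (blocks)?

Q, total 2580 blocks

Total weighted distance at each candidate:
  Q (7, 7): total = 2580
  R (2, 4): total = 2700
  S (10, 10): total = 3300
  P (8, 8): total = 2740
Minimum is at Q with total 2580 blocks.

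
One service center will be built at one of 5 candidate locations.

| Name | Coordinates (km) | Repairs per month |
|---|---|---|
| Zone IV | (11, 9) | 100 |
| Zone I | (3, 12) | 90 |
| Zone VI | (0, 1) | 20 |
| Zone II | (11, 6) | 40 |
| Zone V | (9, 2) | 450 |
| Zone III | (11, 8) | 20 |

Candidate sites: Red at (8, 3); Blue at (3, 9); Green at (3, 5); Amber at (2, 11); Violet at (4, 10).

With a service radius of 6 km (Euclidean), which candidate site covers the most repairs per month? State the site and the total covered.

Coverage radius r = 6 km; a point is covered iff (Δx)²+(Δy)² ≤ 6² = 36.
  Red (8, 3): covers {Zone II, Zone V, Zone III} → 510
  Blue (3, 9): covers {Zone I} → 90
  Green (3, 5): covers {Zone VI} → 20
  Amber (2, 11): covers {Zone I} → 90
  Violet (4, 10): covers {Zone I} → 90
Maximum coverage at Red: 510 repairs per month.

Red, covering 510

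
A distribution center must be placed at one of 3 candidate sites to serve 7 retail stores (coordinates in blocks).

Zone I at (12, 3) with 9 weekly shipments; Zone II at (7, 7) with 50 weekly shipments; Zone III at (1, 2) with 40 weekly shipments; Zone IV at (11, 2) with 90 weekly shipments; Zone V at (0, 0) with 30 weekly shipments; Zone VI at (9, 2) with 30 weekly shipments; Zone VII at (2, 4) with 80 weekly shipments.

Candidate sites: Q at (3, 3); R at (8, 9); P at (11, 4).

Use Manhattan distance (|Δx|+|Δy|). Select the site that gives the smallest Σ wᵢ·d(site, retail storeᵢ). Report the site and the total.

Q, total 1961 blocks

Total weighted distance at each candidate:
  Q (3, 3): total = 1961
  R (8, 9): total = 3330
  P (11, 4): total = 2318
Minimum is at Q with total 1961 blocks.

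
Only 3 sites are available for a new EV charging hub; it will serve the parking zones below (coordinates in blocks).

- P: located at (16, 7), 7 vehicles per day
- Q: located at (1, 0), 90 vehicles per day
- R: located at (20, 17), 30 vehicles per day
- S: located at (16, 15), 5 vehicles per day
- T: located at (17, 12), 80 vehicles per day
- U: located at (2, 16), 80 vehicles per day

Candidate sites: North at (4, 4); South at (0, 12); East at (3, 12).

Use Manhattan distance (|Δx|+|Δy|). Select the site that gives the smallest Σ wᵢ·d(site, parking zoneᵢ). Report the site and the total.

East, total 3646 blocks

Total weighted distance at each candidate:
  North (4, 4): total = 4520
  South (0, 12): total = 4002
  East (3, 12): total = 3646
Minimum is at East with total 3646 blocks.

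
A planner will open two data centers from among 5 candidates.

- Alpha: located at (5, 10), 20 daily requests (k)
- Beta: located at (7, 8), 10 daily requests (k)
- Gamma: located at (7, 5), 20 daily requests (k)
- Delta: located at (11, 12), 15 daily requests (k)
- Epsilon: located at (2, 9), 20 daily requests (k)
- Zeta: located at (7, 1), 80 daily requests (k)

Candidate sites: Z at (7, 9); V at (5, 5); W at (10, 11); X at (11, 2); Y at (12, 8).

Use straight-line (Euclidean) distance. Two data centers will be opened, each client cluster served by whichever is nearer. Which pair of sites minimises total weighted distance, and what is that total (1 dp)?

Evaluate every pair (each demand assigned to the nearer of the two):
  {Z, V}: total = 627.5
  {Z, X}: total = 639.6
  {V, W}: total = 655.0
  {V, Y}: total = 695.7
  {V, X}: total = 744.2
  {W, X}: total = 760.4
  {X, Y}: total = 888.3
  {Z, W}: total = 895.9
  {Z, Y}: total = 936.6
  {W, Y}: total = 1135.3
Best pair: {Z, V} with total 627.5.

{Z, V}, total 627.5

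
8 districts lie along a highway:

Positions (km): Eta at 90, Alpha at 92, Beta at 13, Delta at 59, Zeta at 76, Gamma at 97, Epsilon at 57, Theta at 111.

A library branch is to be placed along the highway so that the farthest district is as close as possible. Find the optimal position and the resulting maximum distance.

The 1-center on a line is the midpoint of the two extreme points: leftmost at 13, rightmost at 111.
Optimal location = (13 + 111)/2 = 62; maximum distance = (111 − 13)/2 = 49.

location 62, max distance 49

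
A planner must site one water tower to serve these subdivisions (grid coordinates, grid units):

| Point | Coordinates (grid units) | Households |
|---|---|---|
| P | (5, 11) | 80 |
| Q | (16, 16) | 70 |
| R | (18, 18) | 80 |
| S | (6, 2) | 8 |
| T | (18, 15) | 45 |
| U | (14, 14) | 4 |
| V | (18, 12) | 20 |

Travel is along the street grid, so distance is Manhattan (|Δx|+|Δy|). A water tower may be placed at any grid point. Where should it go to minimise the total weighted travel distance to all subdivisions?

Manhattan distance separates: Σwᵢ(|x−xᵢ|+|y−yᵢ|) = Σwᵢ|x−xᵢ| + Σwᵢ|y−yᵢ|, so x and y are optimised independently as 1-D weighted medians.
Total weight W = 307; half = 153.5.
x-coordinate, sorted with cumulative weight:
  x=5 (P, w=80) cum 80
  x=6 (S, w=8) cum 88
  x=14 (U, w=4) cum 92
  x=16 (Q, w=70) cum 162  ← median
  x=18 (R, w=80) cum 242
  x=18 (T, w=45) cum 287
  x=18 (V, w=20) cum 307
⇒ x* = 16
y-coordinate, sorted with cumulative weight:
  y=2 (S, w=8) cum 8
  y=11 (P, w=80) cum 88
  y=12 (V, w=20) cum 108
  y=14 (U, w=4) cum 112
  y=15 (T, w=45) cum 157  ← median
  y=16 (Q, w=70) cum 227
  y=18 (R, w=80) cum 307
⇒ y* = 15

(16, 15)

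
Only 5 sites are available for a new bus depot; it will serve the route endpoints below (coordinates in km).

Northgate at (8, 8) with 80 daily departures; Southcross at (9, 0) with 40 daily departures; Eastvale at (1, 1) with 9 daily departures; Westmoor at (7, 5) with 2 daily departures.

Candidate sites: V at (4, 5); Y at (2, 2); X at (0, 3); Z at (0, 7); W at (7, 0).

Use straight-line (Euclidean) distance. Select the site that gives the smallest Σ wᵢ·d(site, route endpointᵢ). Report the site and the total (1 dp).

V, total 733.8 km

Total weighted distance at each candidate:
  V (4, 5): total = 733.8
  Y (2, 2): total = 994.4
  X (0, 3): total = 1168.9
  Z (0, 7): total = 1170.4
  W (7, 0): total = 789.7
Minimum is at V with total 733.8 km.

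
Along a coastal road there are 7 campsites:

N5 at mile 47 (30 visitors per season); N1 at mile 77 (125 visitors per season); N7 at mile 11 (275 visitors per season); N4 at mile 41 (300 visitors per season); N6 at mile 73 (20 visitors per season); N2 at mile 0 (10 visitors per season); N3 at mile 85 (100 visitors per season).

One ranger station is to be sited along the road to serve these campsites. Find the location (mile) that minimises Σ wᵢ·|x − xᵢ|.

For a sum of weighted absolute distances on a line, the optimum is the weighted median (not the mean). Total weight W = 860; half-weight = 430.
Sort by position and accumulate weight:
  mile 0 (N2, w=10) → cum 10
  mile 11 (N7, w=275) → cum 285
  mile 41 (N4, w=300) → cum 585  ≥ 430 → median here
  mile 47 (N5, w=30) → cum 615
  mile 73 (N6, w=20) → cum 635
  mile 77 (N1, w=125) → cum 760
  mile 85 (N3, w=100) → cum 860
Optimal location: mile 41.

x = 41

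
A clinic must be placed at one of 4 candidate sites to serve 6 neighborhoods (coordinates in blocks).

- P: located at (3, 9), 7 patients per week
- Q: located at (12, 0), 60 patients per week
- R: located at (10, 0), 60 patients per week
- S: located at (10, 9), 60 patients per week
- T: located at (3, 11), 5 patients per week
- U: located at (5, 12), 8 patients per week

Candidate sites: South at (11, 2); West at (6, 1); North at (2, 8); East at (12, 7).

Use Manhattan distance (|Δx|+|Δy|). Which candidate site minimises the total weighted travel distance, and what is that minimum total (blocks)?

Total weighted distance at each candidate:
  South (11, 2): total = 1158
  West (6, 1): total = 1678
  North (2, 8): total = 2670
  East (12, 7): total = 1438
Minimum is at South with total 1158 blocks.

South, total 1158 blocks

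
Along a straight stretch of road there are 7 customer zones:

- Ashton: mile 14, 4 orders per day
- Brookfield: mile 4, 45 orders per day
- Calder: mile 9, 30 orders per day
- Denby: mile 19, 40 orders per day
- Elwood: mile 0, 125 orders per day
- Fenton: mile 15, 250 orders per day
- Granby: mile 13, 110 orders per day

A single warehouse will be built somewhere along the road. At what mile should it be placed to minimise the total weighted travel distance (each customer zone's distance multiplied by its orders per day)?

For a sum of weighted absolute distances on a line, the optimum is the weighted median (not the mean). Total weight W = 604; half-weight = 302.
Sort by position and accumulate weight:
  mile 0 (Elwood, w=125) → cum 125
  mile 4 (Brookfield, w=45) → cum 170
  mile 9 (Calder, w=30) → cum 200
  mile 13 (Granby, w=110) → cum 310  ≥ 302 → median here
  mile 14 (Ashton, w=4) → cum 314
  mile 15 (Fenton, w=250) → cum 564
  mile 19 (Denby, w=40) → cum 604
Optimal location: mile 13.

x = 13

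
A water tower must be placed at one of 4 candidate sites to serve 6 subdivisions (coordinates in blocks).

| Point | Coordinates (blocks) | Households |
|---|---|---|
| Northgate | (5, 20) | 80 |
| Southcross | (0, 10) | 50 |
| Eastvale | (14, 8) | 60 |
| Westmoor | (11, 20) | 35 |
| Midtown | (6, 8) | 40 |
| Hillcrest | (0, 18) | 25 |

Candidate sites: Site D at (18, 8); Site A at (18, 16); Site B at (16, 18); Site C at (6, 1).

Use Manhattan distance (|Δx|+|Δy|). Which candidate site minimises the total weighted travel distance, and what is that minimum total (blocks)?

Site B, total 4405 blocks

Total weighted distance at each candidate:
  Site D (18, 8): total = 5085
  Site A (18, 16): total = 4965
  Site B (16, 18): total = 4405
  Site C (6, 1): total = 4945
Minimum is at Site B with total 4405 blocks.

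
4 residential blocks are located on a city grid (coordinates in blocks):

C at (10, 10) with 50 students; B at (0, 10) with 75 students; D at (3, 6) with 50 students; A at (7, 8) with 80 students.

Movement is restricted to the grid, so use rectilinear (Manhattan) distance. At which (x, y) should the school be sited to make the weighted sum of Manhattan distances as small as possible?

Manhattan distance separates: Σwᵢ(|x−xᵢ|+|y−yᵢ|) = Σwᵢ|x−xᵢ| + Σwᵢ|y−yᵢ|, so x and y are optimised independently as 1-D weighted medians.
Total weight W = 255; half = 127.5.
x-coordinate, sorted with cumulative weight:
  x=0 (B, w=75) cum 75
  x=3 (D, w=50) cum 125
  x=7 (A, w=80) cum 205  ← median
  x=10 (C, w=50) cum 255
⇒ x* = 7
y-coordinate, sorted with cumulative weight:
  y=6 (D, w=50) cum 50
  y=8 (A, w=80) cum 130  ← median
  y=10 (C, w=50) cum 180
  y=10 (B, w=75) cum 255
⇒ y* = 8

(7, 8)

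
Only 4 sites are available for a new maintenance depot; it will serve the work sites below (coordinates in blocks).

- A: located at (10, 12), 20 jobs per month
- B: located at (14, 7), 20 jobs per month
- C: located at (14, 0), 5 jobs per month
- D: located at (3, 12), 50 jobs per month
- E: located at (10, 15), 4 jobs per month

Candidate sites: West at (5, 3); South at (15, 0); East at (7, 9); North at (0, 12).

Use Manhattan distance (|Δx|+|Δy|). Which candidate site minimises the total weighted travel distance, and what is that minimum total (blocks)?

Total weighted distance at each candidate:
  West (5, 3): total = 1218
  South (15, 0): total = 1785
  East (7, 9): total = 766
  North (0, 12): total = 912
Minimum is at East with total 766 blocks.

East, total 766 blocks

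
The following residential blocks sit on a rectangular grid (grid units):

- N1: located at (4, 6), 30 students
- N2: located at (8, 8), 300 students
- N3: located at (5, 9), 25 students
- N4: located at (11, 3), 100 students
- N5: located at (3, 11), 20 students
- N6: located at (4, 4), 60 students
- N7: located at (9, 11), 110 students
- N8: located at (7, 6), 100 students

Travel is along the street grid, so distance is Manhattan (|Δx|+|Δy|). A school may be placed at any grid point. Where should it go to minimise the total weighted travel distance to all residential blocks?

(8, 8)

Manhattan distance separates: Σwᵢ(|x−xᵢ|+|y−yᵢ|) = Σwᵢ|x−xᵢ| + Σwᵢ|y−yᵢ|, so x and y are optimised independently as 1-D weighted medians.
Total weight W = 745; half = 372.5.
x-coordinate, sorted with cumulative weight:
  x=3 (N5, w=20) cum 20
  x=4 (N1, w=30) cum 50
  x=4 (N6, w=60) cum 110
  x=5 (N3, w=25) cum 135
  x=7 (N8, w=100) cum 235
  x=8 (N2, w=300) cum 535  ← median
  x=9 (N7, w=110) cum 645
  x=11 (N4, w=100) cum 745
⇒ x* = 8
y-coordinate, sorted with cumulative weight:
  y=3 (N4, w=100) cum 100
  y=4 (N6, w=60) cum 160
  y=6 (N1, w=30) cum 190
  y=6 (N8, w=100) cum 290
  y=8 (N2, w=300) cum 590  ← median
  y=9 (N3, w=25) cum 615
  y=11 (N5, w=20) cum 635
  y=11 (N7, w=110) cum 745
⇒ y* = 8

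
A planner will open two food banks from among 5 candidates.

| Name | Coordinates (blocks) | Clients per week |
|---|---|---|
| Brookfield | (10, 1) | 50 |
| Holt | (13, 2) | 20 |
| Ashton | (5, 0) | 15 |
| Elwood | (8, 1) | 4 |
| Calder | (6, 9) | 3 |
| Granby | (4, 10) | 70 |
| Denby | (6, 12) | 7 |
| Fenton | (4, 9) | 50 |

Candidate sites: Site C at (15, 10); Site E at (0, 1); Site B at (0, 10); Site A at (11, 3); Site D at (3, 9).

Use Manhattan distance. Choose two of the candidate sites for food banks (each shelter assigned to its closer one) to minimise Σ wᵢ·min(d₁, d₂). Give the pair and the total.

Evaluate every pair (each demand assigned to the nearer of the two):
  {Site A, Site D}: total = 606
  {Site B, Site A}: total = 972
  {Site E, Site D}: total = 1143
  {Site C, Site D}: total = 1358
  {Site E, Site B}: total = 1509
  {Site B, Site D}: total = 1548
  {Site C, Site B}: total = 1796
  {Site C, Site A}: total = 1842
  {Site E, Site A}: total = 1961
  {Site C, Site E}: total = 2299
Best pair: {Site A, Site D} with total 606.

{Site A, Site D}, total 606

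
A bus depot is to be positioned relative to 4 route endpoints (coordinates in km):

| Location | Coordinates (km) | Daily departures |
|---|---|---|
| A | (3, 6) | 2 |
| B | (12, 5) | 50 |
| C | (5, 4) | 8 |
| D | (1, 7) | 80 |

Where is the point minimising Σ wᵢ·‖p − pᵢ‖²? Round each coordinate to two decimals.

(5.19, 6.10)

The minimiser of Σwᵢ‖p−pᵢ‖² is the weighted centroid p* = (Σwᵢpᵢ)/(Σwᵢ).
Σwᵢ = 140.
Σwᵢxᵢ = 2·3 + 50·12 + 8·5 + 80·1 = 726.
Σwᵢyᵢ = 2·6 + 50·5 + 8·4 + 80·7 = 854.
x* = 726/140 = 5.19, y* = 854/140 = 6.10.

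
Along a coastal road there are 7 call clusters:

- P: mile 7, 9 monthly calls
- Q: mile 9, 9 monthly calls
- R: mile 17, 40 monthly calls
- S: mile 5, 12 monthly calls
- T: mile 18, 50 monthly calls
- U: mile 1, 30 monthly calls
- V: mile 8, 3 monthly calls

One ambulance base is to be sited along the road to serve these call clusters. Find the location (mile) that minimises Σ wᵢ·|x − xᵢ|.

x = 17

For a sum of weighted absolute distances on a line, the optimum is the weighted median (not the mean). Total weight W = 153; half-weight = 76.5.
Sort by position and accumulate weight:
  mile 1 (U, w=30) → cum 30
  mile 5 (S, w=12) → cum 42
  mile 7 (P, w=9) → cum 51
  mile 8 (V, w=3) → cum 54
  mile 9 (Q, w=9) → cum 63
  mile 17 (R, w=40) → cum 103  ≥ 76.5 → median here
  mile 18 (T, w=50) → cum 153
Optimal location: mile 17.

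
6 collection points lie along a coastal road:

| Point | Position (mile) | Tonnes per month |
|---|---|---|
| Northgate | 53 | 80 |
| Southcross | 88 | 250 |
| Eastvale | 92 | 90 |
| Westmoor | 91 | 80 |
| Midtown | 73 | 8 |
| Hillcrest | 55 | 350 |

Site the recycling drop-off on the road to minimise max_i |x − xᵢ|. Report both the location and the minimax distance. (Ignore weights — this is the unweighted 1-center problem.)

The 1-center on a line is the midpoint of the two extreme points: leftmost at 53, rightmost at 92.
Optimal location = (53 + 92)/2 = 72.5; maximum distance = (92 − 53)/2 = 19.5.

location 72.5, max distance 19.5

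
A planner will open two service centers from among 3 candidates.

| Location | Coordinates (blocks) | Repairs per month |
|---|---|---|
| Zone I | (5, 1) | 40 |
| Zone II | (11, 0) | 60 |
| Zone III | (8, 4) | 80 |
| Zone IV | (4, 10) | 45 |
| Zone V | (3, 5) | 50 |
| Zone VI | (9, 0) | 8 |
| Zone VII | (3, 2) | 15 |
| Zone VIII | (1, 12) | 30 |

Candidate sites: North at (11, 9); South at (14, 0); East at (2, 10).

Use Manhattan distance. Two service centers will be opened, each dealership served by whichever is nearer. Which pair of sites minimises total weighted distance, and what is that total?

{South, East}, total 2035

Evaluate every pair (each demand assigned to the nearer of the two):
  {South, East}: total = 2035
  {North, East}: total = 2363
  {North, South}: total = 2805
Best pair: {South, East} with total 2035.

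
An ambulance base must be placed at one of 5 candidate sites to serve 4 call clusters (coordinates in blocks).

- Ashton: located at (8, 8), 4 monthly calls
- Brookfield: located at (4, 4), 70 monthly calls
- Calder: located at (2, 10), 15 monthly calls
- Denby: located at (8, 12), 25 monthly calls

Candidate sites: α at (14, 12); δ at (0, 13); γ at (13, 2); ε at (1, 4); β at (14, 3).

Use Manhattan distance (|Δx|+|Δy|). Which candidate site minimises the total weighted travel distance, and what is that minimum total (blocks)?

ε, total 734 blocks

Total weighted distance at each candidate:
  α (14, 12): total = 1660
  δ (0, 13): total = 1262
  γ (13, 2): total = 1474
  ε (1, 4): total = 734
  β (14, 3): total = 1474
Minimum is at ε with total 734 blocks.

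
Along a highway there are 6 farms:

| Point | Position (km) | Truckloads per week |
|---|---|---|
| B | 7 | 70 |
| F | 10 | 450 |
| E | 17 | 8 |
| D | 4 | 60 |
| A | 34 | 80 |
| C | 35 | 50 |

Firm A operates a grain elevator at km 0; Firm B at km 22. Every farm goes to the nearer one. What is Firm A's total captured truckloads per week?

580

The indifferent point is the midpoint (0+22)/2 = 11; farms left of it (closer to Firm A at 0) go to Firm A, those right go to Firm B.
  D at 4 (w=60) → Firm A
  B at 7 (w=70) → Firm A
  F at 10 (w=450) → Firm A
  E at 17 (w=8) → Firm B
  A at 34 (w=80) → Firm B
  C at 35 (w=50) → Firm B
Firm A captures 580; Firm B captures 138.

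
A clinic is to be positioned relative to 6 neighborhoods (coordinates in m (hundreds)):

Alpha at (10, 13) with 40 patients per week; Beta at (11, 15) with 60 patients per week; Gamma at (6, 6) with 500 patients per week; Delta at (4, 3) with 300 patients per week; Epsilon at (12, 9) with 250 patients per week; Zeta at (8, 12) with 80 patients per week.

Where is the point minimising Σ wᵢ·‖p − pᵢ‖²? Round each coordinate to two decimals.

The minimiser of Σwᵢ‖p−pᵢ‖² is the weighted centroid p* = (Σwᵢpᵢ)/(Σwᵢ).
Σwᵢ = 1230.
Σwᵢxᵢ = 40·10 + 60·11 + 500·6 + 300·4 + 250·12 + 80·8 = 8900.
Σwᵢyᵢ = 40·13 + 60·15 + 500·6 + 300·3 + 250·9 + 80·12 = 8530.
x* = 8900/1230 = 7.24, y* = 8530/1230 = 6.93.

(7.24, 6.93)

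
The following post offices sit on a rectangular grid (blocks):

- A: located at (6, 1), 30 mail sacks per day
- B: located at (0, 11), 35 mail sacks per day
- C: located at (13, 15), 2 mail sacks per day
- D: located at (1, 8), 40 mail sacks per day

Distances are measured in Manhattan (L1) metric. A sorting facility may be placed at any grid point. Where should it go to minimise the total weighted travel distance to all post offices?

(1, 8)

Manhattan distance separates: Σwᵢ(|x−xᵢ|+|y−yᵢ|) = Σwᵢ|x−xᵢ| + Σwᵢ|y−yᵢ|, so x and y are optimised independently as 1-D weighted medians.
Total weight W = 107; half = 53.5.
x-coordinate, sorted with cumulative weight:
  x=0 (B, w=35) cum 35
  x=1 (D, w=40) cum 75  ← median
  x=6 (A, w=30) cum 105
  x=13 (C, w=2) cum 107
⇒ x* = 1
y-coordinate, sorted with cumulative weight:
  y=1 (A, w=30) cum 30
  y=8 (D, w=40) cum 70  ← median
  y=11 (B, w=35) cum 105
  y=15 (C, w=2) cum 107
⇒ y* = 8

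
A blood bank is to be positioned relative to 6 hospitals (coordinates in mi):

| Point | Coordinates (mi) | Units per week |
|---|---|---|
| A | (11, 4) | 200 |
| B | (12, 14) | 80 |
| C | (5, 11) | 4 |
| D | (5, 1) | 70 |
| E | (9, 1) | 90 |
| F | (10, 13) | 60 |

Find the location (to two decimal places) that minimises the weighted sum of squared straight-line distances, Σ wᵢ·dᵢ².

(9.80, 5.76)

The minimiser of Σwᵢ‖p−pᵢ‖² is the weighted centroid p* = (Σwᵢpᵢ)/(Σwᵢ).
Σwᵢ = 504.
Σwᵢxᵢ = 200·11 + 80·12 + 4·5 + 70·5 + 90·9 + 60·10 = 4940.
Σwᵢyᵢ = 200·4 + 80·14 + 4·11 + 70·1 + 90·1 + 60·13 = 2904.
x* = 4940/504 = 9.80, y* = 2904/504 = 5.76.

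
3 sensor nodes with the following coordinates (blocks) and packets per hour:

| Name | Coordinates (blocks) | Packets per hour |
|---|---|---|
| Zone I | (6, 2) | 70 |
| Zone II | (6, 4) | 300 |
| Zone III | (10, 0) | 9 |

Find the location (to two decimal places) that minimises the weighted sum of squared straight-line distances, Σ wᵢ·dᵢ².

The minimiser of Σwᵢ‖p−pᵢ‖² is the weighted centroid p* = (Σwᵢpᵢ)/(Σwᵢ).
Σwᵢ = 379.
Σwᵢxᵢ = 70·6 + 300·6 + 9·10 = 2310.
Σwᵢyᵢ = 70·2 + 300·4 + 9·0 = 1340.
x* = 2310/379 = 6.09, y* = 1340/379 = 3.54.

(6.09, 3.54)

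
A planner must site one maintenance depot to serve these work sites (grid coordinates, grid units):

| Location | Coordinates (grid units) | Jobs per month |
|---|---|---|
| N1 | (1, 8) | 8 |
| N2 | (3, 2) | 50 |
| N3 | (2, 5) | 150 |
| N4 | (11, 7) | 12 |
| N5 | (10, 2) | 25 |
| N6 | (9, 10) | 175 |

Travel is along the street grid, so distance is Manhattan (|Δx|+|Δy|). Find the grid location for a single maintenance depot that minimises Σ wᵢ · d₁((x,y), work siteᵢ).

Manhattan distance separates: Σwᵢ(|x−xᵢ|+|y−yᵢ|) = Σwᵢ|x−xᵢ| + Σwᵢ|y−yᵢ|, so x and y are optimised independently as 1-D weighted medians.
Total weight W = 420; half = 210.
x-coordinate, sorted with cumulative weight:
  x=1 (N1, w=8) cum 8
  x=2 (N3, w=150) cum 158
  x=3 (N2, w=50) cum 208
  x=9 (N6, w=175) cum 383  ← median
  x=10 (N5, w=25) cum 408
  x=11 (N4, w=12) cum 420
⇒ x* = 9
y-coordinate, sorted with cumulative weight:
  y=2 (N2, w=50) cum 50
  y=2 (N5, w=25) cum 75
  y=5 (N3, w=150) cum 225  ← median
  y=7 (N4, w=12) cum 237
  y=8 (N1, w=8) cum 245
  y=10 (N6, w=175) cum 420
⇒ y* = 5

(9, 5)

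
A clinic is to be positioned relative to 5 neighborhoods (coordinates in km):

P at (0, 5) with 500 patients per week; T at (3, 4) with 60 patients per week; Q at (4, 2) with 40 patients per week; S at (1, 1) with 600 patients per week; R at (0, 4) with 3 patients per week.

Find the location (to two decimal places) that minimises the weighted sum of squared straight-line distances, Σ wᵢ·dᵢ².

(0.78, 2.85)

The minimiser of Σwᵢ‖p−pᵢ‖² is the weighted centroid p* = (Σwᵢpᵢ)/(Σwᵢ).
Σwᵢ = 1203.
Σwᵢxᵢ = 500·0 + 60·3 + 40·4 + 600·1 + 3·0 = 940.
Σwᵢyᵢ = 500·5 + 60·4 + 40·2 + 600·1 + 3·4 = 3432.
x* = 940/1203 = 0.78, y* = 3432/1203 = 2.85.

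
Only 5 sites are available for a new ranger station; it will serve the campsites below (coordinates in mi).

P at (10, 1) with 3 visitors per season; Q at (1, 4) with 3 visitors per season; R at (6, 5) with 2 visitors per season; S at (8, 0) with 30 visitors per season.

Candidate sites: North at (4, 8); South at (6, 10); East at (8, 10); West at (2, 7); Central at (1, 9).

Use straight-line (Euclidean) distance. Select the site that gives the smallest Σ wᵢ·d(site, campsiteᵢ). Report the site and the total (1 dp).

Total weighted distance at each candidate:
  North (4, 8): total = 318.2
  South (6, 10): total = 368.9
  East (8, 10): total = 366.1
  West (2, 7): total = 325.0
  Central (1, 9): total = 406.0
Minimum is at North with total 318.2 mi.

North, total 318.2 mi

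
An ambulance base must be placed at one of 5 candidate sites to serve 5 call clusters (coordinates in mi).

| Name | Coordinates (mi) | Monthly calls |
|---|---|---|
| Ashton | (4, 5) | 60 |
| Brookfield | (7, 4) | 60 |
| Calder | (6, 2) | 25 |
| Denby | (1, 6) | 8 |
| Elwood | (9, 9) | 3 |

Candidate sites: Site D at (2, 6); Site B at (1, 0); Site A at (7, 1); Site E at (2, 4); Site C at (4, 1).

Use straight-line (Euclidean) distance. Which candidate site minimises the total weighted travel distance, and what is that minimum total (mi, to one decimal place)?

Site E, total 589.7 mi

Total weighted distance at each candidate:
  Site D (2, 6): total = 629.5
  Site B (1, 0): total = 1001.3
  Site A (7, 1): total = 602.6
  Site E (2, 4): total = 589.7
  Site C (4, 1): total = 625.4
Minimum is at Site E with total 589.7 mi.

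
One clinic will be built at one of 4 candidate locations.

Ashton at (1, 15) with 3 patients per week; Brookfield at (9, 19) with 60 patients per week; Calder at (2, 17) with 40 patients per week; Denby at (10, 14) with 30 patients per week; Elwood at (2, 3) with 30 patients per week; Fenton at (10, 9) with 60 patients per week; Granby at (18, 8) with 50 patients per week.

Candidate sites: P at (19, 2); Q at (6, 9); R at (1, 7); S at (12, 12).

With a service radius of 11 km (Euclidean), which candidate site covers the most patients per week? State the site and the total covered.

Q, covering 223

Coverage radius r = 11 km; a point is covered iff (Δx)²+(Δy)² ≤ 11² = 121.
  P (19, 2): covers {Granby} → 50
  Q (6, 9): covers {Ashton, Brookfield, Calder, Denby, Elwood, Fenton} → 223
  R (1, 7): covers {Ashton, Calder, Elwood, Fenton} → 133
  S (12, 12): covers {Brookfield, Denby, Fenton, Granby} → 200
Maximum coverage at Q: 223 patients per week.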